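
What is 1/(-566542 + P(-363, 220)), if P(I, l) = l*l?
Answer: -1/518142 ≈ -1.9300e-6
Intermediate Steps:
P(I, l) = l**2
1/(-566542 + P(-363, 220)) = 1/(-566542 + 220**2) = 1/(-566542 + 48400) = 1/(-518142) = -1/518142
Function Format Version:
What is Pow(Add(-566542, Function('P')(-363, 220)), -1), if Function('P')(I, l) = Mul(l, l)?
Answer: Rational(-1, 518142) ≈ -1.9300e-6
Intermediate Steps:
Function('P')(I, l) = Pow(l, 2)
Pow(Add(-566542, Function('P')(-363, 220)), -1) = Pow(Add(-566542, Pow(220, 2)), -1) = Pow(Add(-566542, 48400), -1) = Pow(-518142, -1) = Rational(-1, 518142)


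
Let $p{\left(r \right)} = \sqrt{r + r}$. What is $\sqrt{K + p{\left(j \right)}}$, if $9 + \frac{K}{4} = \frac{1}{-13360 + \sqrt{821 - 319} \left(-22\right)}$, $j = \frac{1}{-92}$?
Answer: $\frac{\sqrt{-37816773467317725936 + 518608575804 \sqrt{502} + 22836025682653086 i \sqrt{46}}}{1024918134} \approx 0.012287 + 6.0 i$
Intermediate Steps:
$j = - \frac{1}{92} \approx -0.01087$
$p{\left(r \right)} = \sqrt{2} \sqrt{r}$ ($p{\left(r \right)} = \sqrt{2 r} = \sqrt{2} \sqrt{r}$)
$K = -36 + \frac{4}{-13360 - 22 \sqrt{502}}$ ($K = -36 + \frac{4}{-13360 + \sqrt{821 - 319} \left(-22\right)} = -36 + \frac{4}{-13360 + \sqrt{502} \left(-22\right)} = -36 + \frac{4}{-13360 - 22 \sqrt{502}} \approx -36.0$)
$\sqrt{K + p{\left(j \right)}} = \sqrt{\left(- \frac{802116524}{22280829} + \frac{11 \sqrt{502}}{22280829}\right) + \sqrt{2} \sqrt{- \frac{1}{92}}} = \sqrt{\left(- \frac{802116524}{22280829} + \frac{11 \sqrt{502}}{22280829}\right) + \sqrt{2} \frac{i \sqrt{23}}{46}} = \sqrt{\left(- \frac{802116524}{22280829} + \frac{11 \sqrt{502}}{22280829}\right) + \frac{i \sqrt{46}}{46}} = \sqrt{- \frac{802116524}{22280829} + \frac{11 \sqrt{502}}{22280829} + \frac{i \sqrt{46}}{46}}$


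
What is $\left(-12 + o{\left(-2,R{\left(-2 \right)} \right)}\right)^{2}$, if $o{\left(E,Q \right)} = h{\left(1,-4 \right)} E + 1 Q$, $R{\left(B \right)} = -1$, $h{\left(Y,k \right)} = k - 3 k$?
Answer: $841$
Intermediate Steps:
$h{\left(Y,k \right)} = - 2 k$
$o{\left(E,Q \right)} = Q + 8 E$ ($o{\left(E,Q \right)} = \left(-2\right) \left(-4\right) E + 1 Q = 8 E + Q = Q + 8 E$)
$\left(-12 + o{\left(-2,R{\left(-2 \right)} \right)}\right)^{2} = \left(-12 + \left(-1 + 8 \left(-2\right)\right)\right)^{2} = \left(-12 - 17\right)^{2} = \left(-29\right)^{2} = 841$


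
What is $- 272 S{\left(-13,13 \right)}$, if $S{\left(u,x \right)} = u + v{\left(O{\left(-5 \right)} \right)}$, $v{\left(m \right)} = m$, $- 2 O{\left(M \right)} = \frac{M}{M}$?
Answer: $3672$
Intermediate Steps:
$O{\left(M \right)} = - \frac{1}{2}$ ($O{\left(M \right)} = - \frac{M \frac{1}{M}}{2} = \left(- \frac{1}{2}\right) 1 = - \frac{1}{2}$)
$S{\left(u,x \right)} = - \frac{1}{2} + u$ ($S{\left(u,x \right)} = u - \frac{1}{2} = - \frac{1}{2} + u$)
$- 272 S{\left(-13,13 \right)} = - 272 \left(- \frac{1}{2} - 13\right) = \left(-272\right) \left(- \frac{27}{2}\right) = 3672$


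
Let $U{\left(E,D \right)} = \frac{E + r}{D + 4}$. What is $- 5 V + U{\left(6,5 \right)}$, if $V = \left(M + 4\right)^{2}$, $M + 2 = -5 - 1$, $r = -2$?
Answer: $- \frac{716}{9} \approx -79.556$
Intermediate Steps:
$M = -8$ ($M = -2 - 6 = -8$)
$U{\left(E,D \right)} = \frac{-2 + E}{4 + D}$ ($U{\left(E,D \right)} = \frac{E - 2}{D + 4} = \frac{-2 + E}{4 + D}$)
$V = 16$ ($V = \left(-8 + 4\right)^{2} = \left(-4\right)^{2} = 16$)
$- 5 V + U{\left(6,5 \right)} = \left(-5\right) 16 + \frac{-2 + 6}{4 + 5} = -80 + \frac{1}{9} \cdot 4 = -80 + \frac{4}{9} = - \frac{716}{9}$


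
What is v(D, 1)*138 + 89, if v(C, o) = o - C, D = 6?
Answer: -601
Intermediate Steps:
v(D, 1)*138 + 89 = (1 - 1*6)*138 + 89 = (1 - 6)*138 + 89 = -5*138 + 89 = -690 + 89 = -601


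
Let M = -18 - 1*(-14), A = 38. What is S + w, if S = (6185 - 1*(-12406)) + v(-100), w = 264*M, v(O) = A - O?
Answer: 17673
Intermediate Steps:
v(O) = 38 - O
M = -4 (M = -18 + 14 = -4)
w = -1056 (w = 264*(-4) = -1056)
S = 18729 (S = (6185 - 1*(-12406)) + (38 - 1*(-100)) = (6185 + 12406) + (38 + 100) = 18591 + 138 = 18729)
S + w = 18729 - 1056 = 17673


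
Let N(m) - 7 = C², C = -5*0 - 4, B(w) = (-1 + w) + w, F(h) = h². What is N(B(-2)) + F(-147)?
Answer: 21632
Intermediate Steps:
B(w) = -1 + 2*w
C = -4 (C = 0 - 4 = -4)
N(m) = 23 (N(m) = 7 + (-4)² = 7 + 16 = 23)
N(B(-2)) + F(-147) = 23 + (-147)² = 23 + 21609 = 21632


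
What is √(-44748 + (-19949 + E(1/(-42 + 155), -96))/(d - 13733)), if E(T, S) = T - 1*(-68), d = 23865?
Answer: 11*I*√30299437708570/286229 ≈ 211.54*I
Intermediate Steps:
E(T, S) = 68 + T (E(T, S) = T + 68 = 68 + T)
√(-44748 + (-19949 + E(1/(-42 + 155), -96))/(d - 13733)) = √(-44748 + (-19949 + (68 + 1/(-42 + 155)))/(23865 - 13733)) = √(-44748 + (-19949 + (68 + 1/113))/10132) = √(-44748 + (-19949 + (68 + 1/113))*(1/10132)) = √(-44748 + (-19949 + 7685/113)*(1/10132)) = √(-44748 - 2246552/113*1/10132) = √(-44748 - 561638/286229) = √(-12808736930/286229) = 11*I*√30299437708570/286229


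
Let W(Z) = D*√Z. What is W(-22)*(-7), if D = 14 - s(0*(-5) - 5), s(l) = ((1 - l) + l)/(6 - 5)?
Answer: -91*I*√22 ≈ -426.83*I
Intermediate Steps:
s(l) = 1 (s(l) = 1/1 = 1*1 = 1)
D = 13 (D = 14 - 1*1 = 14 - 1 = 13)
W(Z) = 13*√Z
W(-22)*(-7) = (13*√(-22))*(-7) = (13*(I*√22))*(-7) = (13*I*√22)*(-7) = -91*I*√22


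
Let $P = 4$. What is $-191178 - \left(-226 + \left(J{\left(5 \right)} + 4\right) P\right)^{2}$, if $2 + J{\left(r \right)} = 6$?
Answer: $-228814$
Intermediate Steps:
$J{\left(r \right)} = 4$ ($J{\left(r \right)} = -2 + 6 = 4$)
$-191178 - \left(-226 + \left(J{\left(5 \right)} + 4\right) P\right)^{2} = -191178 - \left(-226 + \left(4 + 4\right) 4\right)^{2} = -191178 - \left(-226 + 8 \cdot 4\right)^{2} = -191178 - \left(-226 + 32\right)^{2} = -191178 - \left(-194\right)^{2} = -191178 - 37636 = -228814$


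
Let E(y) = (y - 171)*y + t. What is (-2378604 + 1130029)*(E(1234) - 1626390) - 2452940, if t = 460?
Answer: 392284829160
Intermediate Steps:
E(y) = 460 + y*(-171 + y) (E(y) = (y - 171)*y + 460 = (-171 + y)*y + 460 = y*(-171 + y) + 460 = 460 + y*(-171 + y))
(-2378604 + 1130029)*(E(1234) - 1626390) - 2452940 = (-2378604 + 1130029)*((460 + 1234² - 171*1234) - 1626390) - 2452940 = -1248575*((460 + 1522756 - 211014) - 1626390) - 2452940 = -1248575*(1312202 - 1626390) - 2452940 = -1248575*(-314188) - 2452940 = 392287282100 - 2452940 = 392284829160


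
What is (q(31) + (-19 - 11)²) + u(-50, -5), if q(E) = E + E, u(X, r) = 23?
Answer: 985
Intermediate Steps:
q(E) = 2*E
(q(31) + (-19 - 11)²) + u(-50, -5) = (2*31 + (-19 - 11)²) + 23 = (62 + (-30)²) + 23 = (62 + 900) + 23 = 962 + 23 = 985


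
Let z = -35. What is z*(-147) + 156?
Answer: 5301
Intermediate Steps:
z*(-147) + 156 = -35*(-147) + 156 = 5145 + 156 = 5301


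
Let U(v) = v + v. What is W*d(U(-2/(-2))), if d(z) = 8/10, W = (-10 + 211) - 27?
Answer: 696/5 ≈ 139.20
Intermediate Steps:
W = 174 (W = 201 - 27 = 174)
U(v) = 2*v
d(z) = ⅘ (d(z) = 8*(⅒) = ⅘)
W*d(U(-2/(-2))) = 174*(⅘) = 696/5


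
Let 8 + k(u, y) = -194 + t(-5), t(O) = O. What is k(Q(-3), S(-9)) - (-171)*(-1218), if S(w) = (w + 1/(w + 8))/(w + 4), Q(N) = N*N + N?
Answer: -208485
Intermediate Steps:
Q(N) = N + N² (Q(N) = N² + N = N + N²)
S(w) = (w + 1/(8 + w))/(4 + w)
k(u, y) = -207 (k(u, y) = -8 + (-194 - 5) = -8 - 199 = -207)
k(Q(-3), S(-9)) - (-171)*(-1218) = -207 - (-171)*(-1218) = -207 - 1*208278 = -207 - 208278 = -208485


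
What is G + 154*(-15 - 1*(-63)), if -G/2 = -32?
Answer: 7456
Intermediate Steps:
G = 64 (G = -2*(-32) = 64)
G + 154*(-15 - 1*(-63)) = 64 + 154*(-15 - 1*(-63)) = 64 + 154*(-15 + 63) = 64 + 154*48 = 64 + 7392 = 7456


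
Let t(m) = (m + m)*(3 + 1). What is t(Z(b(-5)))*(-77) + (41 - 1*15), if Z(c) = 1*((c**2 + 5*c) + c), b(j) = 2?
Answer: -9830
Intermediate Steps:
Z(c) = c**2 + 6*c (Z(c) = 1*(c**2 + 6*c) = c**2 + 6*c)
t(m) = 8*m (t(m) = (2*m)*4 = 8*m)
t(Z(b(-5)))*(-77) + (41 - 1*15) = (8*(2*(6 + 2)))*(-77) + (41 - 1*15) = (8*(2*8))*(-77) + (41 - 15) = (8*16)*(-77) + 26 = 128*(-77) + 26 = -9856 + 26 = -9830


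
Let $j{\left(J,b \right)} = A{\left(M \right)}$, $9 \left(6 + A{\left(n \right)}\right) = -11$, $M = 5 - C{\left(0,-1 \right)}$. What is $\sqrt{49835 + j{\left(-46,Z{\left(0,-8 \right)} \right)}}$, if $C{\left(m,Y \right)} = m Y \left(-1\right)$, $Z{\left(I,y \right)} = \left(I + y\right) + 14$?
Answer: $\frac{5 \sqrt{17938}}{3} \approx 223.22$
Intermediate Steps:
$Z{\left(I,y \right)} = 14 + I + y$
$C{\left(m,Y \right)} = - Y m$ ($C{\left(m,Y \right)} = Y m \left(-1\right) = - Y m$)
$M = 5$ ($M = 5 - \left(-1\right) \left(-1\right) 0 = 5 - 0 = 5 + 0 = 5$)
$A{\left(n \right)} = - \frac{65}{9}$ ($A{\left(n \right)} = -6 + \frac{1}{9} \left(-11\right) = -6 - \frac{11}{9} = - \frac{65}{9}$)
$j{\left(J,b \right)} = - \frac{65}{9}$
$\sqrt{49835 + j{\left(-46,Z{\left(0,-8 \right)} \right)}} = \sqrt{49835 - \frac{65}{9}} = \sqrt{\frac{448450}{9}} = \frac{5 \sqrt{17938}}{3}$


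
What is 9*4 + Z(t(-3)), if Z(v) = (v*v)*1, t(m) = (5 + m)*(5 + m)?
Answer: 52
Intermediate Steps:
t(m) = (5 + m)²
Z(v) = v² (Z(v) = v²*1 = v²)
9*4 + Z(t(-3)) = 9*4 + ((5 - 3)²)² = 36 + (2²)² = 36 + 4² = 36 + 16 = 52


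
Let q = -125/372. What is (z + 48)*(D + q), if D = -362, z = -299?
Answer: 33832039/372 ≈ 90946.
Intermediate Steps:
q = -125/372 (q = -125*1/372 = -125/372 ≈ -0.33602)
(z + 48)*(D + q) = (-299 + 48)*(-362 - 125/372) = -251*(-134789/372) = 33832039/372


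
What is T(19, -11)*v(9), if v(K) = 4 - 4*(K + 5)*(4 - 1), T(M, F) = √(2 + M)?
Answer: -164*√21 ≈ -751.54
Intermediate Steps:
v(K) = -56 - 12*K (v(K) = 4 - 4*(5 + K)*3 = 4 - 4*(15 + 3*K) = 4 + (-60 - 12*K) = -56 - 12*K)
T(19, -11)*v(9) = √(2 + 19)*(-56 - 12*9) = √21*(-56 - 108) = √21*(-164) = -164*√21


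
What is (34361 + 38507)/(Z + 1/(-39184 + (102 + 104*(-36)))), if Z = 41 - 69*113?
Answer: -3120644968/332158457 ≈ -9.3951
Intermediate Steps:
Z = -7756 (Z = 41 - 7797 = -7756)
(34361 + 38507)/(Z + 1/(-39184 + (102 + 104*(-36)))) = (34361 + 38507)/(-7756 + 1/(-39184 + (102 + 104*(-36)))) = 72868/(-7756 + 1/(-39184 + (102 - 3744))) = 72868/(-7756 + 1/(-39184 - 3642)) = 72868/(-7756 + 1/(-42826)) = 72868/(-7756 - 1/42826) = 72868/(-332158457/42826) = 72868*(-42826/332158457) = -3120644968/332158457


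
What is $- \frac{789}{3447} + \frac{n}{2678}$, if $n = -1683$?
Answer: $- \frac{2638081}{3077022} \approx -0.85735$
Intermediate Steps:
$- \frac{789}{3447} + \frac{n}{2678} = - \frac{789}{3447} - \frac{1683}{2678} = \left(-789\right) \frac{1}{3447} - \frac{1683}{2678} = - \frac{263}{1149} - \frac{1683}{2678} = - \frac{2638081}{3077022}$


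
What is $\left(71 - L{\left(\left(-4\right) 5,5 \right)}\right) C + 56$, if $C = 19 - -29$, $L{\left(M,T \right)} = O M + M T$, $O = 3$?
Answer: $11144$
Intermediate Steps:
$L{\left(M,T \right)} = 3 M + M T$
$C = 48$ ($C = 19 + 29 = 48$)
$\left(71 - L{\left(\left(-4\right) 5,5 \right)}\right) C + 56 = \left(71 - \left(-4\right) 5 \left(3 + 5\right)\right) 48 + 56 = \left(71 - \left(-20\right) 8\right) 48 + 56 = \left(71 - -160\right) 48 + 56 = \left(71 + 160\right) 48 + 56 = 231 \cdot 48 + 56 = 11088 + 56 = 11144$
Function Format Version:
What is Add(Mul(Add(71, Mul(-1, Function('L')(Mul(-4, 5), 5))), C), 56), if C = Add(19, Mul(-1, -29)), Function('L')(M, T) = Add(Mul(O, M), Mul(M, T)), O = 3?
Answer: 11144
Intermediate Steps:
Function('L')(M, T) = Add(Mul(3, M), Mul(M, T))
C = 48 (C = Add(19, 29) = 48)
Add(Mul(Add(71, Mul(-1, Function('L')(Mul(-4, 5), 5))), C), 56) = Add(Mul(Add(71, Mul(-1, Mul(Mul(-4, 5), Add(3, 5)))), 48), 56) = Add(Mul(Add(71, Mul(-1, Mul(-20, 8))), 48), 56) = Add(Mul(Add(71, Mul(-1, -160)), 48), 56) = Add(Mul(Add(71, 160), 48), 56) = Add(Mul(231, 48), 56) = Add(11088, 56) = 11144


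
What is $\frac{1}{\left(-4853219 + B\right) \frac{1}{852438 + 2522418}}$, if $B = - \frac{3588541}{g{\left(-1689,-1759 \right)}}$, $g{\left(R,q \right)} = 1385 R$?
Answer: $- \frac{3947341260420}{5676480877747} \approx -0.69538$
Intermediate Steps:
$B = \frac{3588541}{2339265}$ ($B = - \frac{3588541}{1385 \left(-1689\right)} = - \frac{3588541}{-2339265} = \left(-3588541\right) \left(- \frac{1}{2339265}\right) = \frac{3588541}{2339265} \approx 1.534$)
$\frac{1}{\left(-4853219 + B\right) \frac{1}{852438 + 2522418}} = \frac{1}{\left(-4853219 + \frac{3588541}{2339265}\right) \frac{1}{852438 + 2522418}} = \frac{1}{\left(- \frac{11352961755494}{2339265}\right) \frac{1}{3374856}} = \frac{1}{- \frac{5676480877747}{3947341260420}} = - \frac{3947341260420}{5676480877747}$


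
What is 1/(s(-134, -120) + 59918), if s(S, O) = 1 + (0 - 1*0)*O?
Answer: 1/59919 ≈ 1.6689e-5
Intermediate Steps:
s(S, O) = 1 (s(S, O) = 1 + (0 + 0)*O = 1 + 0*O = 1 + 0 = 1)
1/(s(-134, -120) + 59918) = 1/(1 + 59918) = 1/59919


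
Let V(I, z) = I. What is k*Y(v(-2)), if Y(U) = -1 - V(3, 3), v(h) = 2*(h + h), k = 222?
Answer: -888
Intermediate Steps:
v(h) = 4*h (v(h) = 2*(2*h) = 4*h)
Y(U) = -4 (Y(U) = -1 - 1*3 = -1 - 3 = -4)
k*Y(v(-2)) = 222*(-4) = -888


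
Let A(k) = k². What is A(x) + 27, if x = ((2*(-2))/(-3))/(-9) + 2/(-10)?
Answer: 494284/18225 ≈ 27.121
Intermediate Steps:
x = -47/135 (x = -4*(-⅓)*(-⅑) + 2*(-⅒) = (4/3)*(-⅑) - ⅕ = -4/27 - ⅕ = -47/135 ≈ -0.34815)
A(x) + 27 = (-47/135)² + 27 = 2209/18225 + 27 = 494284/18225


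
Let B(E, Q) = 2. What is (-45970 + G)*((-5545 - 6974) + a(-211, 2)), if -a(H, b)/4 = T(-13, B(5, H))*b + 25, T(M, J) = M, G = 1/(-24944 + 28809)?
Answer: 444718144647/773 ≈ 5.7531e+8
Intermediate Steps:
G = 1/3865 ≈ 0.00025873
a(H, b) = -100 + 52*b (a(H, b) = -4*(-13*b + 25) = -4*(25 - 13*b) = -100 + 52*b)
(-45970 + G)*((-5545 - 6974) + a(-211, 2)) = (-45970 + 1/3865)*((-5545 - 6974) + (-100 + 52*2)) = -177674049*(-12519 + (-100 + 104))/3865 = -177674049*(-12519 + 4)/3865 = -177674049/3865*(-12515) = 444718144647/773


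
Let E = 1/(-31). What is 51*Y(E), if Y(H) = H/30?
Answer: -17/310 ≈ -0.054839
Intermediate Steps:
E = -1/31 ≈ -0.032258
Y(H) = H/30 (Y(H) = H*(1/30) = H/30)
51*Y(E) = 51*((1/30)*(-1/31)) = 51*(-1/930) = -17/310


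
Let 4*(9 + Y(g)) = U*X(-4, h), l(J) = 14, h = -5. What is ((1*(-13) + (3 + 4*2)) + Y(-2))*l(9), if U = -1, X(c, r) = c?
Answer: -140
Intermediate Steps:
Y(g) = -8 (Y(g) = -9 + (-1*(-4))/4 = -9 + (1/4)*4 = -9 + 1 = -8)
((1*(-13) + (3 + 4*2)) + Y(-2))*l(9) = ((1*(-13) + (3 + 4*2)) - 8)*14 = ((-13 + (3 + 8)) - 8)*14 = ((-13 + 11) - 8)*14 = (-2 - 8)*14 = -10*14 = -140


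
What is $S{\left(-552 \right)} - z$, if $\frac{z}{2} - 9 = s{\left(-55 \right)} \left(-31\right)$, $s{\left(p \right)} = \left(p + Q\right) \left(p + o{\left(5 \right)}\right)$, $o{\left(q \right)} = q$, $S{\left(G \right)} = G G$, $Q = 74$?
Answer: $245786$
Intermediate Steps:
$S{\left(G \right)} = G^{2}$
$s{\left(p \right)} = \left(5 + p\right) \left(74 + p\right)$ ($s{\left(p \right)} = \left(p + 74\right) \left(p + 5\right) = \left(74 + p\right) \left(5 + p\right) = \left(5 + p\right) \left(74 + p\right)$)
$z = 58918$ ($z = 18 + 2 \left(370 + \left(-55\right)^{2} + 79 \left(-55\right)\right) \left(-31\right) = 18 + 2 \left(370 + 3025 - 4345\right) \left(-31\right) = 18 + 2 \left(\left(-950\right) \left(-31\right)\right) = 18 + 2 \cdot 29450 = 18 + 58900 = 58918$)
$S{\left(-552 \right)} - z = \left(-552\right)^{2} - 58918 = 304704 - 58918 = 245786$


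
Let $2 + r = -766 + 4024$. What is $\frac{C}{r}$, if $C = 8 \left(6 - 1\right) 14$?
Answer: $\frac{70}{407} \approx 0.17199$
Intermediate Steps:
$r = 3256$ ($r = -2 + \left(-766 + 4024\right) = -2 + 3258 = 3256$)
$C = 560$ ($C = 8 \left(6 - 1\right) 14 = 8 \cdot 5 \cdot 14 = 40 \cdot 14 = 560$)
$\frac{C}{r} = \frac{560}{3256} = 560 \cdot \frac{1}{3256} = \frac{70}{407}$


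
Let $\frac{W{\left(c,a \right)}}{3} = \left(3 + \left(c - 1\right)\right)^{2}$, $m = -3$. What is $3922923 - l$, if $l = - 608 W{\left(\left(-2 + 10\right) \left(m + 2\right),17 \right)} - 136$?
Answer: $3988723$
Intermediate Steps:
$W{\left(c,a \right)} = 3 \left(2 + c\right)^{2}$ ($W{\left(c,a \right)} = 3 \left(3 + \left(c - 1\right)\right)^{2} = 3 \left(3 + \left(-1 + c\right)\right)^{2} = 3 \left(2 + c\right)^{2}$)
$l = -65800$ ($l = - 608 \cdot 3 \left(2 + \left(-2 + 10\right) \left(-3 + 2\right)\right)^{2} - 136 = - 608 \cdot 3 \left(2 + 8 \left(-1\right)\right)^{2} - 136 = - 608 \cdot 3 \left(2 - 8\right)^{2} - 136 = - 608 \cdot 3 \left(-6\right)^{2} - 136 = - 608 \cdot 3 \cdot 36 - 136 = \left(-608\right) 108 - 136 = -65664 - 136 = -65800$)
$3922923 - l = 3922923 - -65800 = 3922923 + 65800 = 3988723$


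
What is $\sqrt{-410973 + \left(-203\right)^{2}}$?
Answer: $2 i \sqrt{92441} \approx 608.08 i$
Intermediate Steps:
$\sqrt{-410973 + \left(-203\right)^{2}} = \sqrt{-410973 + 41209} = \sqrt{-369764} = 2 i \sqrt{92441}$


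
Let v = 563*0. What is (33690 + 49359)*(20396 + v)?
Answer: 1693867404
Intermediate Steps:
v = 0
(33690 + 49359)*(20396 + v) = (33690 + 49359)*(20396 + 0) = 83049*20396 = 1693867404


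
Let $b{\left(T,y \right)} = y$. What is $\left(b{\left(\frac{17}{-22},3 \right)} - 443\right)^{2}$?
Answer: $193600$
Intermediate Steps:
$\left(b{\left(\frac{17}{-22},3 \right)} - 443\right)^{2} = \left(3 - 443\right)^{2} = \left(-440\right)^{2} = 193600$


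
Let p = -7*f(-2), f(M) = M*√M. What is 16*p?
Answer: 224*I*√2 ≈ 316.78*I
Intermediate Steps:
f(M) = M^(3/2)
p = 14*I*√2 (p = -(-14)*I*√2 = 14*I*√2 ≈ 19.799*I)
16*p = 16*(14*I*√2) = 224*I*√2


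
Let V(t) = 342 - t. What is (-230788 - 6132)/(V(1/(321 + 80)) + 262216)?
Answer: -95004920/105285757 ≈ -0.90235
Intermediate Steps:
(-230788 - 6132)/(V(1/(321 + 80)) + 262216) = (-230788 - 6132)/((342 - 1/(321 + 80)) + 262216) = -236920/((342 - 1/401) + 262216) = -236920/(137141/401 + 262216) = -236920/105285757/401 = -236920*401/105285757 = -95004920/105285757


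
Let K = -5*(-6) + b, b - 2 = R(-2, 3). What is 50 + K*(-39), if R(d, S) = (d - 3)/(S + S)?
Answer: -2331/2 ≈ -1165.5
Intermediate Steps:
R(d, S) = (-3 + d)/(2*S) (R(d, S) = (-3 + d)/((2*S)) = (-3 + d)*(1/(2*S)) = (-3 + d)/(2*S))
b = 7/6 (b = 2 + (1/2)*(-3 - 2)/3 = 2 + (1/2)*(1/3)*(-5) = 2 - 5/6 = 7/6 ≈ 1.1667)
K = 187/6 (K = -5*(-6) + 7/6 = 30 + 7/6 = 187/6 ≈ 31.167)
50 + K*(-39) = 50 + (187/6)*(-39) = 50 - 2431/2 = -2331/2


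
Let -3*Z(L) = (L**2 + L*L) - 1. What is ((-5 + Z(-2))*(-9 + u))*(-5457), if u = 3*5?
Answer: 240108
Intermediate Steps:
Z(L) = 1/3 - 2*L**2/3 (Z(L) = -((L**2 + L*L) - 1)/3 = -((L**2 + L**2) - 1)/3 = -(2*L**2 - 1)/3 = -(-1 + 2*L**2)/3 = 1/3 - 2*L**2/3)
u = 15
((-5 + Z(-2))*(-9 + u))*(-5457) = ((-5 + (1/3 - 2/3*(-2)**2))*(-9 + 15))*(-5457) = ((-5 + (1/3 - 2/3*4))*6)*(-5457) = ((-5 + (1/3 - 8/3))*6)*(-5457) = ((-5 - 7/3)*6)*(-5457) = -22/3*6*(-5457) = -44*(-5457) = 240108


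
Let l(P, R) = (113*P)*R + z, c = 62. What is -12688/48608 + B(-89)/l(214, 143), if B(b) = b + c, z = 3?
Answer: -2742299023/10505492102 ≈ -0.26103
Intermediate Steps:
l(P, R) = 3 + 113*P*R (l(P, R) = (113*P)*R + 3 = 113*P*R + 3 = 3 + 113*P*R)
B(b) = 62 + b (B(b) = b + 62 = 62 + b)
-12688/48608 + B(-89)/l(214, 143) = -12688/48608 + (62 - 89)/(3 + 113*214*143) = -12688*1/48608 - 27/(3 + 3458026) = -793/3038 - 27/3458029 = -2742299023/10505492102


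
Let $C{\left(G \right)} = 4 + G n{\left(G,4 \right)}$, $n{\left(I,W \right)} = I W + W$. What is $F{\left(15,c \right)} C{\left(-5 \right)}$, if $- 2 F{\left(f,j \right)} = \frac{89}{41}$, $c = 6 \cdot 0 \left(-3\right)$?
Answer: $- \frac{3738}{41} \approx -91.171$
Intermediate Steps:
$c = 0$ ($c = 0 \left(-3\right) = 0$)
$n{\left(I,W \right)} = W + I W$
$F{\left(f,j \right)} = - \frac{89}{82}$ ($F{\left(f,j \right)} = - \frac{89 \cdot \frac{1}{41}}{2} = \left(- \frac{1}{2}\right) \frac{89}{41} = - \frac{89}{82}$)
$C{\left(G \right)} = 4 + G \left(4 + 4 G\right)$ ($C{\left(G \right)} = 4 + G 4 \left(1 + G\right) = 4 + G \left(4 + 4 G\right)$)
$F{\left(15,c \right)} C{\left(-5 \right)} = - \frac{89 \left(4 + 4 \left(-5\right) \left(1 - 5\right)\right)}{82} = - \frac{89 \left(4 + 4 \left(-5\right) \left(-4\right)\right)}{82} = - \frac{89 \left(4 + 80\right)}{82} = \left(- \frac{89}{82}\right) 84 = - \frac{3738}{41}$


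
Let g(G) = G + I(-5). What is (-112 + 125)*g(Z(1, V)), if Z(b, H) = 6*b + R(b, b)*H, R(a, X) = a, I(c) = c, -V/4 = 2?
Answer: -91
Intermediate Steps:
V = -8 (V = -4*2 = -8)
Z(b, H) = 6*b + H*b (Z(b, H) = 6*b + b*H = 6*b + H*b)
g(G) = -5 + G (g(G) = G - 5 = -5 + G)
(-112 + 125)*g(Z(1, V)) = (-112 + 125)*(-5 + 1*(6 - 8)) = 13*(-5 + 1*(-2)) = 13*(-5 - 2) = 13*(-7) = -91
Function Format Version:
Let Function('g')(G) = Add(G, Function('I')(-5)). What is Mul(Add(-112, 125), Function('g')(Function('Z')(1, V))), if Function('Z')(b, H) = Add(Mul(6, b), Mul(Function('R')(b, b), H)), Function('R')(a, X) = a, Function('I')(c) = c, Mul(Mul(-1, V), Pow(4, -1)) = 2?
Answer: -91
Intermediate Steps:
V = -8 (V = Mul(-4, 2) = -8)
Function('Z')(b, H) = Add(Mul(6, b), Mul(H, b)) (Function('Z')(b, H) = Add(Mul(6, b), Mul(b, H)) = Add(Mul(6, b), Mul(H, b)))
Function('g')(G) = Add(-5, G) (Function('g')(G) = Add(G, -5) = Add(-5, G))
Mul(Add(-112, 125), Function('g')(Function('Z')(1, V))) = Mul(Add(-112, 125), Add(-5, Mul(1, Add(6, -8)))) = Mul(13, Add(-5, Mul(1, -2))) = Mul(13, Add(-5, -2)) = Mul(13, -7) = -91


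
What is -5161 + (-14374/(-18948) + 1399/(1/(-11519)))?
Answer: -152723165521/9474 ≈ -1.6120e+7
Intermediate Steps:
-5161 + (-14374/(-18948) + 1399/(1/(-11519))) = -5161 + (-14374*(-1/18948) + 1399/(-1/11519)) = -5161 + (7187/9474 + 1399*(-11519)) = -5161 + (7187/9474 - 16115081) = -5161 - 152674270207/9474 = -152723165521/9474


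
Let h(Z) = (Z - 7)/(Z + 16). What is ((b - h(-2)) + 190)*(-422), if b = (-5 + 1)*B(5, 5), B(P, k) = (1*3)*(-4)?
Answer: -704951/7 ≈ -1.0071e+5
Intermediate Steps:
B(P, k) = -12 (B(P, k) = 3*(-4) = -12)
h(Z) = (-7 + Z)/(16 + Z)
b = 48 (b = (-5 + 1)*(-12) = -4*(-12) = 48)
((b - h(-2)) + 190)*(-422) = ((48 - (-7 - 2)/(16 - 2)) + 190)*(-422) = ((48 - (-9)/14) + 190)*(-422) = ((48 - 1*(-9/14)) + 190)*(-422) = ((48 + 9/14) + 190)*(-422) = (681/14 + 190)*(-422) = (3341/14)*(-422) = -704951/7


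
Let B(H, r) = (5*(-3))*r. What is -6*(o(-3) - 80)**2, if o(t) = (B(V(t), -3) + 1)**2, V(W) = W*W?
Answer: -24871776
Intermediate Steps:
V(W) = W**2
B(H, r) = -15*r
o(t) = 2116 (o(t) = (-15*(-3) + 1)**2 = (45 + 1)**2 = 46**2 = 2116)
-6*(o(-3) - 80)**2 = -6*(2116 - 80)**2 = -6*2036**2 = -6*4145296 = -24871776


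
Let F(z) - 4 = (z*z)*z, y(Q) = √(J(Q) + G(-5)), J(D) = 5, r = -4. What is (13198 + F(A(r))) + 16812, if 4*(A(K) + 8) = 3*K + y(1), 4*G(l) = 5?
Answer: 14795381/512 ≈ 28897.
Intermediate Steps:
G(l) = 5/4 (G(l) = (¼)*5 = 5/4)
y(Q) = 5/2 (y(Q) = √(5 + 5/4) = √(25/4) = 5/2)
A(K) = -59/8 + 3*K/4 (A(K) = -8 + (3*K + 5/2)/4 = -8 + (5/2 + 3*K)/4 = -8 + (5/8 + 3*K/4) = -59/8 + 3*K/4)
F(z) = 4 + z³ (F(z) = 4 + (z*z)*z = 4 + z²*z = 4 + z³)
(13198 + F(A(r))) + 16812 = (13198 + (4 + (-59/8 + (¾)*(-4))³)) + 16812 = (13198 + (4 + (-59/8 - 3)³)) + 16812 = (13198 + (4 + (-83/8)³)) + 16812 = (13198 + (4 - 571787/512)) + 16812 = (13198 - 569739/512) + 16812 = 6187637/512 + 16812 = 14795381/512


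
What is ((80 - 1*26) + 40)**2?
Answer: 8836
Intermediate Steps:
((80 - 1*26) + 40)**2 = ((80 - 26) + 40)**2 = (54 + 40)**2 = 94**2 = 8836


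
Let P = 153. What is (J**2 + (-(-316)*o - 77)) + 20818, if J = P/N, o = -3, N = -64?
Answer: 81095537/4096 ≈ 19799.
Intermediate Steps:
J = -153/64 (J = 153/(-64) = 153*(-1/64) = -153/64 ≈ -2.3906)
(J**2 + (-(-316)*o - 77)) + 20818 = ((-153/64)**2 + (-(-316)*(-3) - 77)) + 20818 = (23409/4096 + (-79*12 - 77)) + 20818 = (23409/4096 + (-948 - 77)) + 20818 = (23409/4096 - 1025) + 20818 = -4174991/4096 + 20818 = 81095537/4096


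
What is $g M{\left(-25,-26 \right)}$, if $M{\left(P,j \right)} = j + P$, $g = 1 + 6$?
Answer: $-357$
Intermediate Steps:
$g = 7$
$M{\left(P,j \right)} = P + j$
$g M{\left(-25,-26 \right)} = 7 \left(-25 - 26\right) = 7 \left(-51\right) = -357$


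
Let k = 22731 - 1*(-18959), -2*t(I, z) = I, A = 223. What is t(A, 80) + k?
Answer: 83157/2 ≈ 41579.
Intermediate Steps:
t(I, z) = -I/2
k = 41690 (k = 22731 + 18959 = 41690)
t(A, 80) + k = -1/2*223 + 41690 = -223/2 + 41690 = 83157/2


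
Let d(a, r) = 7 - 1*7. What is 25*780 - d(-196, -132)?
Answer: 19500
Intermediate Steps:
d(a, r) = 0 (d(a, r) = 7 - 7 = 0)
25*780 - d(-196, -132) = 25*780 - 1*0 = 19500 + 0 = 19500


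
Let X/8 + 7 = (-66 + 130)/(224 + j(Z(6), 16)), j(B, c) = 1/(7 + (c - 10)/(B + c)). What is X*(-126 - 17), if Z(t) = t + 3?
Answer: 311624456/40569 ≈ 7681.3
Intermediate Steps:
Z(t) = 3 + t
j(B, c) = 1/(7 + (-10 + c)/(B + c))
X = -2179192/40569 (X = -56 + 8*((-66 + 130)/(224 + ((3 + 6) + 16)/(-10 + 7*(3 + 6) + 8*16))) = -56 + 8*(64/(224 + (9 + 16)/(-10 + 7*9 + 128))) = -56 + 8*(64/(224 + 25/(-10 + 63 + 128))) = -56 + 8*(64/(224 + 25/181)) = -56 + 8*(64/(40569/181)) = -56 + 8*(64*(181/40569)) = -56 + 8*(11584/40569) = -56 + 92672/40569 = -2179192/40569 ≈ -53.716)
X*(-126 - 17) = -2179192*(-126 - 17)/40569 = -2179192/40569*(-143) = 311624456/40569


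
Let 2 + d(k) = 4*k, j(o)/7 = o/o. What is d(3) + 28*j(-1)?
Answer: 206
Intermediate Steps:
j(o) = 7 (j(o) = 7*(o/o) = 7*1 = 7)
d(k) = -2 + 4*k
d(3) + 28*j(-1) = (-2 + 4*3) + 28*7 = (-2 + 12) + 196 = 10 + 196 = 206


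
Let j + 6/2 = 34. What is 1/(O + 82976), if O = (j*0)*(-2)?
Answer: 1/82976 ≈ 1.2052e-5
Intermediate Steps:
j = 31 (j = -3 + 34 = 31)
O = 0 (O = (31*0)*(-2) = 0*(-2) = 0)
1/(O + 82976) = 1/(0 + 82976) = 1/82976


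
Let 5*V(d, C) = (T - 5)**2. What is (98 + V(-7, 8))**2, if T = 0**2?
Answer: 10609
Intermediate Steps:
T = 0
V(d, C) = 5 (V(d, C) = (0 - 5)**2/5 = (1/5)*(-5)**2 = (1/5)*25 = 5)
(98 + V(-7, 8))**2 = (98 + 5)**2 = 103**2 = 10609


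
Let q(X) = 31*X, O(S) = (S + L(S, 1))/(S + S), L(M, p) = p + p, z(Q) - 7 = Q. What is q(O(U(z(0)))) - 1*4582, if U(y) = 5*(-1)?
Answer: -45727/10 ≈ -4572.7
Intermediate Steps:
z(Q) = 7 + Q
L(M, p) = 2*p
U(y) = -5
O(S) = (2 + S)/(2*S) (O(S) = (S + 2*1)/(S + S) = (S + 2)/((2*S)) = (2 + S)*(1/(2*S)) = (2 + S)/(2*S))
q(O(U(z(0)))) - 1*4582 = 31*((½)*(2 - 5)/(-5)) - 1*4582 = 31*((½)*(-⅕)*(-3)) - 4582 = 31*(3/10) - 4582 = 93/10 - 4582 = -45727/10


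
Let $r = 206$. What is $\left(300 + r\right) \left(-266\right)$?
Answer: $-134596$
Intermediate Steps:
$\left(300 + r\right) \left(-266\right) = \left(300 + 206\right) \left(-266\right) = 506 \left(-266\right) = -134596$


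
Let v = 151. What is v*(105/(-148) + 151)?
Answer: 3358693/148 ≈ 22694.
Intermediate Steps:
v*(105/(-148) + 151) = 151*(105/(-148) + 151) = 151*(105*(-1/148) + 151) = 151*(-105/148 + 151) = 151*(22243/148) = 3358693/148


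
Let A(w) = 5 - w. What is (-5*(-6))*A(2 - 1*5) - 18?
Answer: 222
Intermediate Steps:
(-5*(-6))*A(2 - 1*5) - 18 = (-5*(-6))*(5 - (2 - 1*5)) - 18 = 30*(5 - (2 - 5)) - 18 = 30*(5 - 1*(-3)) - 18 = 30*(5 + 3) - 18 = 30*8 - 18 = 240 - 18 = 222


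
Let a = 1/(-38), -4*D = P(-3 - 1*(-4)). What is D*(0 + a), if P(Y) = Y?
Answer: 1/152 ≈ 0.0065789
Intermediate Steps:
D = -¼ (D = -(-3 - 1*(-4))/4 = -(-3 + 4)/4 = -¼*1 = -¼ ≈ -0.25000)
a = -1/38 ≈ -0.026316
D*(0 + a) = -(0 - 1/38)/4 = -¼*(-1/38) = 1/152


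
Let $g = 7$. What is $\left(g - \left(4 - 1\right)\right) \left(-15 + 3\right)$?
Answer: $-48$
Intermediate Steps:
$\left(g - \left(4 - 1\right)\right) \left(-15 + 3\right) = \left(7 - \left(4 - 1\right)\right) \left(-15 + 3\right) = \left(7 - \left(4 - 1\right)\right) \left(-12\right) = \left(7 - 3\right) \left(-12\right) = 4 \left(-12\right) = -48$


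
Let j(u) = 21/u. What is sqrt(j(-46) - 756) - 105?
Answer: -105 + I*sqrt(1600662)/46 ≈ -105.0 + 27.504*I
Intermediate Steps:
sqrt(j(-46) - 756) - 105 = sqrt(21/(-46) - 756) - 105 = sqrt(21*(-1/46) - 756) - 105 = sqrt(-21/46 - 756) - 105 = sqrt(-34797/46) - 105 = I*sqrt(1600662)/46 - 105 = -105 + I*sqrt(1600662)/46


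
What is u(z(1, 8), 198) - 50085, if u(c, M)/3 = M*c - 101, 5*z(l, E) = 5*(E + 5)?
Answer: -42666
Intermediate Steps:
z(l, E) = 5 + E (z(l, E) = (5*(E + 5))/5 = (5*(5 + E))/5 = (25 + 5*E)/5 = 5 + E)
u(c, M) = -303 + 3*M*c (u(c, M) = 3*(M*c - 101) = 3*(-101 + M*c) = -303 + 3*M*c)
u(z(1, 8), 198) - 50085 = (-303 + 3*198*(5 + 8)) - 50085 = (-303 + 3*198*13) - 50085 = (-303 + 7722) - 50085 = 7419 - 50085 = -42666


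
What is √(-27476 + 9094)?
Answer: I*√18382 ≈ 135.58*I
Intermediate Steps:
√(-27476 + 9094) = √(-18382) = I*√18382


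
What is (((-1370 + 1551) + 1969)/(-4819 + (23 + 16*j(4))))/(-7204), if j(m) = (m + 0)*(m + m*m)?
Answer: 1075/12664632 ≈ 8.4882e-5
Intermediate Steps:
j(m) = m*(m + m**2)
(((-1370 + 1551) + 1969)/(-4819 + (23 + 16*j(4))))/(-7204) = (((-1370 + 1551) + 1969)/(-4819 + (23 + 16*(4**2*(1 + 4)))))/(-7204) = ((181 + 1969)/(-4819 + (23 + 16*(16*5))))*(-1/7204) = (2150/(-4819 + (23 + 16*80)))*(-1/7204) = (2150/(-4819 + (23 + 1280)))*(-1/7204) = (2150/(-4819 + 1303))*(-1/7204) = (2150/(-3516))*(-1/7204) = (2150*(-1/3516))*(-1/7204) = -1075/1758*(-1/7204) = 1075/12664632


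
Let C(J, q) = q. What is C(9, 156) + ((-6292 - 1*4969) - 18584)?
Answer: -29689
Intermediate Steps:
C(9, 156) + ((-6292 - 1*4969) - 18584) = 156 + ((-6292 - 1*4969) - 18584) = 156 + ((-6292 - 4969) - 18584) = 156 + (-11261 - 18584) = 156 - 29845 = -29689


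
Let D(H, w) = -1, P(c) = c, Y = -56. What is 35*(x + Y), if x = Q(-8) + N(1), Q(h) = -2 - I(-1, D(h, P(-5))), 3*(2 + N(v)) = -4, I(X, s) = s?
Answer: -6335/3 ≈ -2111.7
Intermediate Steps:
N(v) = -10/3 (N(v) = -2 + (⅓)*(-4) = -2 - 4/3 = -10/3)
Q(h) = -1 (Q(h) = -2 - 1*(-1) = -2 + 1 = -1)
x = -13/3 (x = -1 - 10/3 = -13/3 ≈ -4.3333)
35*(x + Y) = 35*(-13/3 - 56) = 35*(-181/3) = -6335/3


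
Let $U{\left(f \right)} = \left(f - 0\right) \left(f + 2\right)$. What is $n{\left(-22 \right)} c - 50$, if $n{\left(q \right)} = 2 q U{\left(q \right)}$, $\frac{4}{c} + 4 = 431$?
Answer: $- \frac{98790}{427} \approx -231.36$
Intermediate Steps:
$c = \frac{4}{427}$ ($c = \frac{4}{-4 + 431} = \frac{4}{427} \approx 0.0093677$)
$U{\left(f \right)} = f \left(2 + f\right)$ ($U{\left(f \right)} = \left(f + 0\right) \left(2 + f\right) = f \left(2 + f\right)$)
$n{\left(q \right)} = 2 q^{2} \left(2 + q\right)$ ($n{\left(q \right)} = 2 q q \left(2 + q\right) = 2 q^{2} \left(2 + q\right)$)
$n{\left(-22 \right)} c - 50 = 2 \left(-22\right)^{2} \left(2 - 22\right) \frac{4}{427} - 50 = 2 \cdot 484 \left(-20\right) \frac{4}{427} - 50 = \left(-19360\right) \frac{4}{427} - 50 = - \frac{77440}{427} - 50 = - \frac{98790}{427}$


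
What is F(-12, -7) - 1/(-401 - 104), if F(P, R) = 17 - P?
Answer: 14646/505 ≈ 29.002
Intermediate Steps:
F(-12, -7) - 1/(-401 - 104) = (17 - 1*(-12)) - 1/(-401 - 104) = (17 + 12) - 1/(-505) = 29 - 1*(-1/505) = 29 + 1/505 = 14646/505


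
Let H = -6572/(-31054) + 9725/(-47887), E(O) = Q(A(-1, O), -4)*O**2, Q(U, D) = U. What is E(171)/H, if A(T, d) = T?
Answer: -7247298503403/2118869 ≈ -3.4204e+6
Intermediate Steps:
E(O) = -O**2
H = 6356607/743541449 (H = -6572*(-1/31054) + 9725*(-1/47887) = 3286/15527 - 9725/47887 = 6356607/743541449 ≈ 0.0085491)
E(171)/H = (-1*171**2)/(6356607/743541449) = -1*29241*(743541449/6356607) = -29241*743541449/6356607 = -7247298503403/2118869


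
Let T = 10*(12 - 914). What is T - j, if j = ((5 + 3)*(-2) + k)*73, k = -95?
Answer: -917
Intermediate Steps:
T = -9020 (T = 10*(-902) = -9020)
j = -8103 (j = ((5 + 3)*(-2) - 95)*73 = (8*(-2) - 95)*73 = (-16 - 95)*73 = -111*73 = -8103)
T - j = -9020 - 1*(-8103) = -9020 + 8103 = -917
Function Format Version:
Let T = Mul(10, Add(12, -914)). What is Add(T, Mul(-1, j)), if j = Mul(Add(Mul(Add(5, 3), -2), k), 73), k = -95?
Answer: -917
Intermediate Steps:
T = -9020 (T = Mul(10, -902) = -9020)
j = -8103 (j = Mul(Add(Mul(Add(5, 3), -2), -95), 73) = Mul(Add(Mul(8, -2), -95), 73) = Mul(Add(-16, -95), 73) = Mul(-111, 73) = -8103)
Add(T, Mul(-1, j)) = Add(-9020, Mul(-1, -8103)) = Add(-9020, 8103) = -917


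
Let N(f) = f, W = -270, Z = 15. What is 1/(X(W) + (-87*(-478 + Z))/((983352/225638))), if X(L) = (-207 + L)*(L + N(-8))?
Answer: 163892/23247883265 ≈ 7.0498e-6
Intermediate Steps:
X(L) = (-207 + L)*(-8 + L) (X(L) = (-207 + L)*(L - 8) = (-207 + L)*(-8 + L))
1/(X(W) + (-87*(-478 + Z))/((983352/225638))) = 1/((1656 + (-270)² - 215*(-270)) + (-87*(-478 + 15))/((983352/225638))) = 1/((1656 + 72900 + 58050) + (-87*(-463))/((983352*(1/225638)))) = 1/(132606 + 40281/(491676/112819)) = 1/(132606 + 40281*(112819/491676)) = 1/(132606 + 1514820713/163892) = 1/(23247883265/163892) = 163892/23247883265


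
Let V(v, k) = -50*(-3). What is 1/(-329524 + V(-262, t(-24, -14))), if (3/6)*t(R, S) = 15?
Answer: -1/329374 ≈ -3.0361e-6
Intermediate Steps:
t(R, S) = 30 (t(R, S) = 2*15 = 30)
V(v, k) = 150
1/(-329524 + V(-262, t(-24, -14))) = 1/(-329524 + 150) = 1/(-329374) = -1/329374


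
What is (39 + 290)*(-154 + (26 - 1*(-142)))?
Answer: 4606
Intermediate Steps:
(39 + 290)*(-154 + (26 - 1*(-142))) = 329*(-154 + (26 + 142)) = 329*(-154 + 168) = 329*14 = 4606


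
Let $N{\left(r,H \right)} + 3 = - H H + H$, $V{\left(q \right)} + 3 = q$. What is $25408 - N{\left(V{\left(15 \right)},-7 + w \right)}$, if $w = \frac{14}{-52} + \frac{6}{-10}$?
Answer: $\frac{430625419}{16900} \approx 25481.0$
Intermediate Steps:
$w = - \frac{113}{130}$ ($w = 14 \left(- \frac{1}{52}\right) + 6 \left(- \frac{1}{10}\right) = - \frac{7}{26} - \frac{3}{5} = - \frac{113}{130} \approx -0.86923$)
$V{\left(q \right)} = -3 + q$
$N{\left(r,H \right)} = -3 + H - H^{2}$ ($N{\left(r,H \right)} = -3 + \left(- H H + H\right) = -3 - \left(H^{2} - H\right) = -3 + H - H^{2}$)
$25408 - N{\left(V{\left(15 \right)},-7 + w \right)} = 25408 - \left(-3 - \frac{1023}{130} - \left(-7 - \frac{113}{130}\right)^{2}\right) = 25408 - \left(-3 - \frac{1023}{130} - \left(- \frac{1023}{130}\right)^{2}\right) = 25408 - \left(-3 - \frac{1023}{130} - \frac{1046529}{16900}\right) = 25408 - - \frac{1230219}{16900} = 25408 + \frac{1230219}{16900} = \frac{430625419}{16900}$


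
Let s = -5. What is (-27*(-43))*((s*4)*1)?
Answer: -23220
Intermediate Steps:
(-27*(-43))*((s*4)*1) = (-27*(-43))*(-5*4*1) = 1161*(-20*1) = 1161*(-20) = -23220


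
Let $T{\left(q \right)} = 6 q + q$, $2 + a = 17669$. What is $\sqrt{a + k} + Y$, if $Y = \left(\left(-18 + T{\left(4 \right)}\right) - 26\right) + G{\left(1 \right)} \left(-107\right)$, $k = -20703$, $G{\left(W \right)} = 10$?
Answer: $-1086 + 2 i \sqrt{759} \approx -1086.0 + 55.1 i$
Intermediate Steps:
$a = 17667$ ($a = -2 + 17669 = 17667$)
$T{\left(q \right)} = 7 q$
$Y = -1086$ ($Y = \left(\left(-18 + 7 \cdot 4\right) - 26\right) + 10 \left(-107\right) = \left(\left(-18 + 28\right) - 26\right) - 1070 = \left(10 - 26\right) - 1070 = -16 - 1070 = -1086$)
$\sqrt{a + k} + Y = \sqrt{17667 - 20703} - 1086 = \sqrt{-3036} - 1086 = 2 i \sqrt{759} - 1086 = -1086 + 2 i \sqrt{759}$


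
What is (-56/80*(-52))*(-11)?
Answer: -2002/5 ≈ -400.40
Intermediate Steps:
(-56/80*(-52))*(-11) = (-56*1/80*(-52))*(-11) = -7/10*(-52)*(-11) = (182/5)*(-11) = -2002/5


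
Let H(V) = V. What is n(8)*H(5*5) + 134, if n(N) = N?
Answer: 334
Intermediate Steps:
n(8)*H(5*5) + 134 = 8*(5*5) + 134 = 8*25 + 134 = 200 + 134 = 334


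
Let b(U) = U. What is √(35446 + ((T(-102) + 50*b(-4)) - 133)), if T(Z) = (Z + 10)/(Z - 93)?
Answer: 59*√383565/195 ≈ 187.39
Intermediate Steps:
T(Z) = (10 + Z)/(-93 + Z)
√(35446 + ((T(-102) + 50*b(-4)) - 133)) = √(35446 + (((10 - 102)/(-93 - 102) + 50*(-4)) - 133)) = √(35446 + ((-92/(-195) - 200) - 133)) = √(35446 + ((-1/195*(-92) - 200) - 133)) = √(35446 + ((92/195 - 200) - 133)) = √(35446 + (-38908/195 - 133)) = √(35446 - 64843/195) = √(6847127/195) = 59*√383565/195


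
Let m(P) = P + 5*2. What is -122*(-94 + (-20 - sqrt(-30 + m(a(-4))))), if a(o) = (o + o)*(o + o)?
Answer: 13908 + 244*sqrt(11) ≈ 14717.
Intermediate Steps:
a(o) = 4*o**2 (a(o) = (2*o)*(2*o) = 4*o**2)
m(P) = 10 + P (m(P) = P + 10 = 10 + P)
-122*(-94 + (-20 - sqrt(-30 + m(a(-4))))) = -122*(-94 + (-20 - sqrt(-30 + (10 + 4*(-4)**2)))) = -122*(-94 + (-20 - sqrt(-30 + (10 + 4*16)))) = -122*(-94 + (-20 - sqrt(-30 + (10 + 64)))) = -122*(-94 + (-20 - sqrt(-30 + 74))) = -122*(-94 + (-20 - sqrt(44))) = -122*(-94 + (-20 - 2*sqrt(11))) = -122*(-114 - 2*sqrt(11)) = 13908 + 244*sqrt(11)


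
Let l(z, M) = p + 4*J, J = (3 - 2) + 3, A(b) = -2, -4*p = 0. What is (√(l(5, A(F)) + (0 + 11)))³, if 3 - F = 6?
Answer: 81*√3 ≈ 140.30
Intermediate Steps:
p = 0 (p = -¼*0 = 0)
F = -3 (F = 3 - 1*6 = 3 - 6 = -3)
J = 4 (J = 1 + 3 = 4)
l(z, M) = 16 (l(z, M) = 0 + 4*4 = 0 + 16 = 16)
(√(l(5, A(F)) + (0 + 11)))³ = (√(16 + (0 + 11)))³ = (√(16 + 11))³ = (√27)³ = (3*√3)³ = 81*√3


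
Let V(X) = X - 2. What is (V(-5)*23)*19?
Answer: -3059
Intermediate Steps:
V(X) = -2 + X
(V(-5)*23)*19 = ((-2 - 5)*23)*19 = -7*23*19 = -161*19 = -3059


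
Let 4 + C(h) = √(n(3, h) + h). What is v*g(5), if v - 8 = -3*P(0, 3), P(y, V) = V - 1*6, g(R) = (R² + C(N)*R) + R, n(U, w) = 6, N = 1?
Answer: 170 + 85*√7 ≈ 394.89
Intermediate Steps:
C(h) = -4 + √(6 + h)
g(R) = R + R² + R*(-4 + √7) (g(R) = (R² + (-4 + √(6 + 1))*R) + R = (R² + (-4 + √7)*R) + R = (R² + R*(-4 + √7)) + R = R + R² + R*(-4 + √7))
P(y, V) = -6 + V (P(y, V) = V - 6 = -6 + V)
v = 17 (v = 8 - 3*(-6 + 3) = 8 - 3*(-3) = 8 + 9 = 17)
v*g(5) = 17*(5*(-3 + 5 + √7)) = 17*(5*(2 + √7)) = 17*(10 + 5*√7) = 170 + 85*√7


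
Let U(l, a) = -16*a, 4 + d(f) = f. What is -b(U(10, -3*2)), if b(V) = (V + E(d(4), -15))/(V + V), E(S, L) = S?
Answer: -1/2 ≈ -0.50000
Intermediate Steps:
d(f) = -4 + f
b(V) = 1/2 (b(V) = (V + (-4 + 4))/(V + V) = (V + 0)/((2*V)) = V*(1/(2*V)) = 1/2)
-b(U(10, -3*2)) = -1*1/2 = -1/2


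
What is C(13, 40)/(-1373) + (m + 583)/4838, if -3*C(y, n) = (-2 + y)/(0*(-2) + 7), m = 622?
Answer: 34796983/139494054 ≈ 0.24945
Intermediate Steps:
C(y, n) = 2/21 - y/21 (C(y, n) = -(-2 + y)/(3*(0*(-2) + 7)) = -(-2 + y)/(3*(0 + 7)) = -(-2 + y)/(3*7) = -(-2/7 + y/7)/3 = 2/21 - y/21)
C(13, 40)/(-1373) + (m + 583)/4838 = (2/21 - 1/21*13)/(-1373) + (622 + 583)/4838 = (2/21 - 13/21)*(-1/1373) + 1205*(1/4838) = -11/21*(-1/1373) + 1205/4838 = 11/28833 + 1205/4838 = 34796983/139494054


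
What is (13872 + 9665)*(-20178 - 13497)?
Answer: -792608475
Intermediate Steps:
(13872 + 9665)*(-20178 - 13497) = 23537*(-33675) = -792608475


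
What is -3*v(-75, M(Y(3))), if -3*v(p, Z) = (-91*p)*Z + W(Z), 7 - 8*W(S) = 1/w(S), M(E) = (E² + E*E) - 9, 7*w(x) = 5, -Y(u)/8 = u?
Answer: 78009757/10 ≈ 7.8010e+6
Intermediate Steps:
Y(u) = -8*u
w(x) = 5/7 (w(x) = (⅐)*5 = 5/7)
M(E) = -9 + 2*E² (M(E) = (E² + E²) - 9 = 2*E² - 9 = -9 + 2*E²)
W(S) = 7/10 (W(S) = 7/8 - 1/(8*5/7) = 7/8 - ⅛*7/5 = 7/8 - 7/40 = 7/10)
v(p, Z) = -7/30 + 91*Z*p/3 (v(p, Z) = -((-91*p)*Z + 7/10)/3 = -(-91*Z*p + 7/10)/3 = -(7/10 - 91*Z*p)/3 = -7/30 + 91*Z*p/3)
-3*v(-75, M(Y(3))) = -3*(-7/30 + (91/3)*(-9 + 2*(-8*3)²)*(-75)) = -3*(-7/30 + (91/3)*(-9 + 2*(-24)²)*(-75)) = -3*(-7/30 + (91/3)*(-9 + 2*576)*(-75)) = -3*(-7/30 + (91/3)*(-9 + 1152)*(-75)) = -3*(-7/30 + (91/3)*1143*(-75)) = -3*(-7/30 - 2600325) = -3*(-78009757/30) = 78009757/10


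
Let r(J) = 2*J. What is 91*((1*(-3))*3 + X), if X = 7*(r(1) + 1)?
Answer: 1092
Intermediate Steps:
X = 21 (X = 7*(2*1 + 1) = 7*(2 + 1) = 7*3 = 21)
91*((1*(-3))*3 + X) = 91*((1*(-3))*3 + 21) = 91*(-3*3 + 21) = 91*(-9 + 21) = 91*12 = 1092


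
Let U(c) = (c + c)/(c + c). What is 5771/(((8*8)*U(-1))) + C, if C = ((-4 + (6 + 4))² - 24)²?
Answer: 14987/64 ≈ 234.17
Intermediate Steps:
U(c) = 1 (U(c) = (2*c)/((2*c)) = (2*c)*(1/(2*c)) = 1)
C = 144 (C = ((-4 + 10)² - 24)² = (6² - 24)² = (36 - 24)² = 12² = 144)
5771/(((8*8)*U(-1))) + C = 5771/(((8*8)*1)) + 144 = 5771/((64*1)) + 144 = 5771/64 + 144 = 14987/64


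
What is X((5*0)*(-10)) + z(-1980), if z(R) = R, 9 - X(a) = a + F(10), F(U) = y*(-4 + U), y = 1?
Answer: -1977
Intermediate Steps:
F(U) = -4 + U (F(U) = 1*(-4 + U) = -4 + U)
X(a) = 3 - a (X(a) = 9 - (a + (-4 + 10)) = 9 - (a + 6) = 9 - (6 + a) = 9 + (-6 - a) = 3 - a)
X((5*0)*(-10)) + z(-1980) = (3 - 5*0*(-10)) - 1980 = (3 - 0*(-10)) - 1980 = (3 - 1*0) - 1980 = (3 + 0) - 1980 = 3 - 1980 = -1977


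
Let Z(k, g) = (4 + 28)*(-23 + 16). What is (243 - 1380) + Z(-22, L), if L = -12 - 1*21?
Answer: -1361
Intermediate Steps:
L = -33 (L = -12 - 21 = -33)
Z(k, g) = -224 (Z(k, g) = 32*(-7) = -224)
(243 - 1380) + Z(-22, L) = (243 - 1380) - 224 = -1137 - 224 = -1361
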